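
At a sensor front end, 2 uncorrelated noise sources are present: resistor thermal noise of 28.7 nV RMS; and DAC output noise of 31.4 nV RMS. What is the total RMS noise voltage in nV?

Uncorrelated sources add in power (mean-square): V_tot = √(ΣV_i²)
V_tot = √[(2.87×10⁻⁸)² + (3.14×10⁻⁸)²] = 4.25×10⁻⁸ V = 42.5 nV

42.5 nV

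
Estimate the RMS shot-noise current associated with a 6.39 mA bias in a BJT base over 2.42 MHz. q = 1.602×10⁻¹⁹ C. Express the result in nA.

I_n = √(2qI·B)
2qI·B = 2 × 1.602×10⁻¹⁹ × 6.39×10⁻³ × 2.42×10⁶ = 4.95×10⁻¹⁵ A²
I_n = √(4.95×10⁻¹⁵) = 7.04×10⁻⁸ A = 70.4 nA

70.4 nA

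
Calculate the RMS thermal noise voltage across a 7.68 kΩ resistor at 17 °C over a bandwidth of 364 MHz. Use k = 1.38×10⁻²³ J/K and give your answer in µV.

T = 17 °C + 273.15 = 290.15 K
V_n = √(4kTRB)
4kTRB = 4 × 1.38×10⁻²³ × 290.15 × 7.68×10³ × 3.64×10⁸ = 4.48×10⁻⁸ V²
V_n = √(4.48×10⁻⁸) = 2.12×10⁻⁴ V = 212 µV

212 µV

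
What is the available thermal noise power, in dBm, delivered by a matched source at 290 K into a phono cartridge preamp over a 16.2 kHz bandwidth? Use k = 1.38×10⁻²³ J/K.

−131.9 dBm

P_n = kTB = 1.38×10⁻²³ × 290 × 1.62×10⁴ = 6.48×10⁻¹⁷ W
In dBm: 10 log₁₀(6.48×10⁻¹⁷ / 10⁻³) = −131.9 dBm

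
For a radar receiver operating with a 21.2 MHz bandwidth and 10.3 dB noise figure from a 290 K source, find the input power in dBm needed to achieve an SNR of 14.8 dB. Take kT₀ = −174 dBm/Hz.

Sensitivity = −174 + 10 log₁₀(B) + NF + SNR_min
= −174 + 73.26 + 10.3 + 14.8
= −75.64 dBm → −75.6 dBm

−75.6 dBm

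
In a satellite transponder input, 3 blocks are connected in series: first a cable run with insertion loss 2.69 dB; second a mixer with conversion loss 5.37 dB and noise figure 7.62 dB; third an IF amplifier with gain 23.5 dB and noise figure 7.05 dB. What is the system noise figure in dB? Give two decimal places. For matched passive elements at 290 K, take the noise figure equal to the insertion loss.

15.66 dB

Convert to linear (a loss of L dB is a gain of −L dB): F_i = 10^(NF_i/10), G_i = 10^(G_i,dB/10)
  Stage 1: F_1 = 10^(2.69/10) = 1.858, G_1 = 10^(−2.69/10) = 0.5383
  Stage 2: F_2 = 10^(7.62/10) = 5.781, G_2 = 10^(−5.37/10) = 0.2904
  Stage 3: F_3 = 10^(7.05/10) = 5.070, G_3 = 10^(23.5/10) = 223.9
Friis cascade:
  F = 1.858 + (5.781 − 1)/0.5383 + (5.070 − 1)/0.1563 = 36.78
NF = 10 log₁₀(36.78) = 15.66 dB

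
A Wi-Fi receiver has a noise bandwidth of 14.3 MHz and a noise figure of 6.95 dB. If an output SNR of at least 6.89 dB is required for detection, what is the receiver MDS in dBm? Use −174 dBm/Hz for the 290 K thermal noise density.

Sensitivity = −174 + 10 log₁₀(B) + NF + SNR_min
= −174 + 71.55 + 6.95 + 6.89
= −88.61 dBm → −88.6 dBm

−88.6 dBm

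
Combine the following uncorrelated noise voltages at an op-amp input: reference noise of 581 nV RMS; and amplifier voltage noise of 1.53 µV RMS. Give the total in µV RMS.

Uncorrelated sources add in power (mean-square): V_tot = √(ΣV_i²)
V_tot = √[(5.81×10⁻⁷)² + (1.53×10⁻⁶)²] = 1.64×10⁻⁶ V = 1.64 µV

1.64 µV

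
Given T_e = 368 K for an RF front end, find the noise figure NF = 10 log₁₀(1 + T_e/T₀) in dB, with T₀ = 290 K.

3.56 dB

F = 1 + T_e/T₀ = 1 + 368/290 = 2.26897
NF = 10 log₁₀(2.26897) = 3.56 dB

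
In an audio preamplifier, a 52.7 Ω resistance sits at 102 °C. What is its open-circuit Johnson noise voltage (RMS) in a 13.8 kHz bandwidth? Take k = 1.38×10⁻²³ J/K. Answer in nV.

T = 102 °C + 273.15 = 375.15 K
V_n = √(4kTRB)
4kTRB = 4 × 1.38×10⁻²³ × 375.15 × 5.27×10¹ × 1.38×10⁴ = 1.51×10⁻¹⁴ V²
V_n = √(1.51×10⁻¹⁴) = 1.23×10⁻⁷ V = 123 nV

123 nV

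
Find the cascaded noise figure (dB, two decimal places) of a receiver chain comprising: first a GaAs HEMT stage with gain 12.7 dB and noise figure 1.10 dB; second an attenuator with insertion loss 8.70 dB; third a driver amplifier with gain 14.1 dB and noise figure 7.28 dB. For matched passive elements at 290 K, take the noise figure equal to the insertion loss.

5.27 dB

Convert to linear (a loss of L dB is a gain of −L dB): F_i = 10^(NF_i/10), G_i = 10^(G_i,dB/10)
  Stage 1: F_1 = 10^(1.10/10) = 1.288, G_1 = 10^(12.7/10) = 18.62
  Stage 2: F_2 = 10^(8.70/10) = 7.413, G_2 = 10^(−8.70/10) = 0.1349
  Stage 3: F_3 = 10^(7.28/10) = 5.346, G_3 = 10^(14.1/10) = 25.70
Friis cascade:
  F = 1.288 + (7.413 − 1)/18.62 + (5.346 − 1)/2.512 = 3.363
NF = 10 log₁₀(3.363) = 5.27 dB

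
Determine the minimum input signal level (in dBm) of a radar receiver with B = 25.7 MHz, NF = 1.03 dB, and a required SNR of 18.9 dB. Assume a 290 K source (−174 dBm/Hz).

−80.0 dBm

Sensitivity = −174 + 10 log₁₀(B) + NF + SNR_min
= −174 + 74.1 + 1.03 + 18.9
= −79.97 dBm → −80.0 dBm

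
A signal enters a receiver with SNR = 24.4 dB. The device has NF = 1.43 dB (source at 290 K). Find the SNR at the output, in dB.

22.97 dB

By definition F = SNR_in/SNR_out, so in dB: SNR_out = SNR_in − NF
SNR_out = 24.4 − 1.43 = 22.97 dB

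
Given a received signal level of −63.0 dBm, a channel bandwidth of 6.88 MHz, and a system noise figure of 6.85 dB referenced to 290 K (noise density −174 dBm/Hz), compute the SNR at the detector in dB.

35.8 dB

Noise floor: N = −174 + 10 log₁₀(B) + NF
10 log₁₀(6.88×10⁶) = 68.38 dB
N = −174 + 68.38 + 6.85 = −98.77 dBm
SNR = P_sig − N = −63.0 − (−98.77) = 35.77 dB → 35.8 dB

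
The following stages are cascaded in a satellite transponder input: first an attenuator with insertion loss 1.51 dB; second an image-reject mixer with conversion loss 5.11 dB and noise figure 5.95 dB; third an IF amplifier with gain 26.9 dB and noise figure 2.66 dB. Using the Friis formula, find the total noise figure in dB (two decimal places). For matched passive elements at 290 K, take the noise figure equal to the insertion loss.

9.76 dB

Convert to linear (a loss of L dB is a gain of −L dB): F_i = 10^(NF_i/10), G_i = 10^(G_i,dB/10)
  Stage 1: F_1 = 10^(1.51/10) = 1.416, G_1 = 10^(−1.51/10) = 0.7063
  Stage 2: F_2 = 10^(5.95/10) = 3.936, G_2 = 10^(−5.11/10) = 0.3083
  Stage 3: F_3 = 10^(2.66/10) = 1.845, G_3 = 10^(26.9/10) = 489.8
Friis cascade:
  F = 1.416 + (3.936 − 1)/0.7063 + (1.845 − 1)/0.2178 = 9.452
NF = 10 log₁₀(9.452) = 9.76 dB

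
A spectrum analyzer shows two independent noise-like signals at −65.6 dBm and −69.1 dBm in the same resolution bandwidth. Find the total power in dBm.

Convert to linear, add, convert back:
P₁ = 2.75×10⁻¹⁰ W, P₂ = 1.23×10⁻¹⁰ W
P_tot = 3.98×10⁻¹⁰ W → 10 log₁₀(P_tot / 10⁻³) = −64.0 dBm

−64.0 dBm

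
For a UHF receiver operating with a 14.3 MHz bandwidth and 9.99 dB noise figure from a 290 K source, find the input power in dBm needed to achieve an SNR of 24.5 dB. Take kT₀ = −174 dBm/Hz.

−68.0 dBm

Sensitivity = −174 + 10 log₁₀(B) + NF + SNR_min
= −174 + 71.55 + 9.99 + 24.5
= −67.96 dBm → −68.0 dBm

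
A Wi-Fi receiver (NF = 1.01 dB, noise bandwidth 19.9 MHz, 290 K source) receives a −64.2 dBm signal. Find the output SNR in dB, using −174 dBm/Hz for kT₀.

35.8 dB

Noise floor: N = −174 + 10 log₁₀(B) + NF
10 log₁₀(1.99×10⁷) = 72.99 dB
N = −174 + 72.99 + 1.01 = −100.00 dBm
SNR = P_sig − N = −64.2 − (−100.00) = 35.80 dB → 35.8 dB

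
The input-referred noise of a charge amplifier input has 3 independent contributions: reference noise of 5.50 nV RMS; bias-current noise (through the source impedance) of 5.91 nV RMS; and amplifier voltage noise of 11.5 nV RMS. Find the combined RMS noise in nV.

Uncorrelated sources add in power (mean-square): V_tot = √(ΣV_i²)
V_tot = √[(5.50×10⁻⁹)² + (5.91×10⁻⁹)² + (1.15×10⁻⁸)²] = 1.41×10⁻⁸ V = 14.1 nV

14.1 nV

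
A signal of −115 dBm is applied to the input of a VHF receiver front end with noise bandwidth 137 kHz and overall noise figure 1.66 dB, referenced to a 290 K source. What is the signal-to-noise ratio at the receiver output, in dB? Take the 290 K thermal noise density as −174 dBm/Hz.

6.0 dB

Noise floor: N = −174 + 10 log₁₀(B) + NF
10 log₁₀(1.37×10⁵) = 51.37 dB
N = −174 + 51.37 + 1.66 = −120.97 dBm
SNR = P_sig − N = −115 − (−120.97) = 5.97 dB → 6.0 dB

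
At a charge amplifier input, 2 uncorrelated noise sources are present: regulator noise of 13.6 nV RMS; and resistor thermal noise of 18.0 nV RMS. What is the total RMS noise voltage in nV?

Uncorrelated sources add in power (mean-square): V_tot = √(ΣV_i²)
V_tot = √[(1.36×10⁻⁸)² + (1.80×10⁻⁸)²] = 2.26×10⁻⁸ V = 22.6 nV

22.6 nV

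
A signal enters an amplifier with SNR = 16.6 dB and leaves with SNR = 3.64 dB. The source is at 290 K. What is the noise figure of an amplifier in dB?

12.96 dB

NF (dB) = SNR_in(dB) − SNR_out(dB) when the source is at T₀
NF = 16.6 − 3.64 = 12.96 dB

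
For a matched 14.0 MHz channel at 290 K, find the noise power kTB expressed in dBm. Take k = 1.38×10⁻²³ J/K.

−102.5 dBm

P_n = kTB = 1.38×10⁻²³ × 290 × 1.40×10⁷ = 5.60×10⁻¹⁴ W
In dBm: 10 log₁₀(5.60×10⁻¹⁴ / 10⁻³) = −102.5 dBm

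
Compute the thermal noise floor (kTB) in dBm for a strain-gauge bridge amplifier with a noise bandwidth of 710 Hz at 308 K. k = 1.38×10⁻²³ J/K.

−145.2 dBm

P_n = kTB = 1.38×10⁻²³ × 308 × 7.10×10² = 3.02×10⁻¹⁸ W
In dBm: 10 log₁₀(3.02×10⁻¹⁸ / 10⁻³) = −145.2 dBm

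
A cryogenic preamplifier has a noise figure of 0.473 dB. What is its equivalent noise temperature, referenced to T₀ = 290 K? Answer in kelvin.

33.4 K

F = 10^(0.473/10) = 1.11506
T_e = (F − 1)·T₀ = (1.11506 − 1) × 290 = 33.4 K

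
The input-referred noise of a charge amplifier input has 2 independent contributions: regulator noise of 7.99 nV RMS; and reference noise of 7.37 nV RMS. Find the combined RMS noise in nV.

Uncorrelated sources add in power (mean-square): V_tot = √(ΣV_i²)
V_tot = √[(7.99×10⁻⁹)² + (7.37×10⁻⁹)²] = 1.09×10⁻⁸ V = 10.9 nV

10.9 nV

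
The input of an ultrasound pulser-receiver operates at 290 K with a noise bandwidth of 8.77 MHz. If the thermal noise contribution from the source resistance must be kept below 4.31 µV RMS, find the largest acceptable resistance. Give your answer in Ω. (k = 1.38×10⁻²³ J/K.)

Johnson–Nyquist: V_n = √(4kTRB) ⇒ R = V_n² / (4kTB)
4kTB = 4 × 1.38×10⁻²³ × 290 × 8.77×10⁶ = 1.40×10⁻¹³
R = (4.31×10⁻⁶)² / 1.40×10⁻¹³ = 1.32×10² Ω = 132 Ω

132 Ω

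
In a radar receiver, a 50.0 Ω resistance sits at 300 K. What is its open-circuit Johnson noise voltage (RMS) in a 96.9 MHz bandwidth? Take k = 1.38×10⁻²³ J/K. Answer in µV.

V_n = √(4kTRB)
4kTRB = 4 × 1.38×10⁻²³ × 300 × 5.00×10¹ × 9.69×10⁷ = 8.02×10⁻¹¹ V²
V_n = √(8.02×10⁻¹¹) = 8.96×10⁻⁶ V = 8.96 µV

8.96 µV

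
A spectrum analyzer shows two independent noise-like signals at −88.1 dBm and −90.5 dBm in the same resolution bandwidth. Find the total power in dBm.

Convert to linear, add, convert back:
P₁ = 1.55×10⁻¹² W, P₂ = 8.91×10⁻¹³ W
P_tot = 2.44×10⁻¹² W → 10 log₁₀(P_tot / 10⁻³) = −86.1 dBm

−86.1 dBm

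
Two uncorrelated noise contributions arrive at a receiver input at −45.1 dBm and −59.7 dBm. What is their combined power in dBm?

Convert to linear, add, convert back:
P₁ = 3.09×10⁻⁸ W, P₂ = 1.07×10⁻⁹ W
P_tot = 3.20×10⁻⁸ W → 10 log₁₀(P_tot / 10⁻³) = −45.0 dBm

−45.0 dBm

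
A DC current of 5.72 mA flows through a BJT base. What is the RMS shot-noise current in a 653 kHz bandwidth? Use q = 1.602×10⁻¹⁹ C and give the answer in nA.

I_n = √(2qI·B)
2qI·B = 2 × 1.602×10⁻¹⁹ × 5.72×10⁻³ × 6.53×10⁵ = 1.20×10⁻¹⁵ A²
I_n = √(1.20×10⁻¹⁵) = 3.46×10⁻⁸ A = 34.6 nA

34.6 nA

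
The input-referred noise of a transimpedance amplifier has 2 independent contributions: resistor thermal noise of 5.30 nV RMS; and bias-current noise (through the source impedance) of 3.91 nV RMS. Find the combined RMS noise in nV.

6.59 nV

Uncorrelated sources add in power (mean-square): V_tot = √(ΣV_i²)
V_tot = √[(5.30×10⁻⁹)² + (3.91×10⁻⁹)²] = 6.59×10⁻⁹ V = 6.59 nV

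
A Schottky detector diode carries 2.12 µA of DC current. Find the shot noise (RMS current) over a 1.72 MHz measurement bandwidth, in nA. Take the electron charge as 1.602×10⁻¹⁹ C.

1.08 nA

I_n = √(2qI·B)
2qI·B = 2 × 1.602×10⁻¹⁹ × 2.12×10⁻⁶ × 1.72×10⁶ = 1.17×10⁻¹⁸ A²
I_n = √(1.17×10⁻¹⁸) = 1.08×10⁻⁹ A = 1.08 nA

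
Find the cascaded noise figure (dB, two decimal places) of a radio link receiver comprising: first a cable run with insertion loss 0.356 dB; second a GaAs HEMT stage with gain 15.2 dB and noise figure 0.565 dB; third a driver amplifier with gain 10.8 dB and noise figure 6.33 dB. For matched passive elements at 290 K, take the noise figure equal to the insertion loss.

1.28 dB

Convert to linear (a loss of L dB is a gain of −L dB): F_i = 10^(NF_i/10), G_i = 10^(G_i,dB/10)
  Stage 1: F_1 = 10^(0.356/10) = 1.085, G_1 = 10^(−0.356/10) = 0.9213
  Stage 2: F_2 = 10^(0.565/10) = 1.139, G_2 = 10^(15.2/10) = 33.11
  Stage 3: F_3 = 10^(6.33/10) = 4.295, G_3 = 10^(10.8/10) = 12.02
Friis cascade:
  F = 1.085 + (1.139 − 1)/0.9213 + (4.295 − 1)/30.51 = 1.344
NF = 10 log₁₀(1.344) = 1.28 dB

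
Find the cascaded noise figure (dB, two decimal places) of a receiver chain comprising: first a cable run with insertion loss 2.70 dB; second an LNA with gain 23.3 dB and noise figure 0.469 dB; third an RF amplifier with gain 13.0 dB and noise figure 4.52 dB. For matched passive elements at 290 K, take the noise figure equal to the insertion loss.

3.20 dB

Convert to linear (a loss of L dB is a gain of −L dB): F_i = 10^(NF_i/10), G_i = 10^(G_i,dB/10)
  Stage 1: F_1 = 10^(2.70/10) = 1.862, G_1 = 10^(−2.70/10) = 0.5370
  Stage 2: F_2 = 10^(0.469/10) = 1.114, G_2 = 10^(23.3/10) = 213.8
  Stage 3: F_3 = 10^(4.52/10) = 2.831, G_3 = 10^(13.0/10) = 19.95
Friis cascade:
  F = 1.862 + (1.114 − 1)/0.5370 + (2.831 − 1)/114.8 = 2.090
NF = 10 log₁₀(2.090) = 3.20 dB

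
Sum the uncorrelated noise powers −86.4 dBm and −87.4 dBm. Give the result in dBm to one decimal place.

Convert to linear, add, convert back:
P₁ = 2.29×10⁻¹² W, P₂ = 1.82×10⁻¹² W
P_tot = 4.11×10⁻¹² W → 10 log₁₀(P_tot / 10⁻³) = −83.9 dBm

−83.9 dBm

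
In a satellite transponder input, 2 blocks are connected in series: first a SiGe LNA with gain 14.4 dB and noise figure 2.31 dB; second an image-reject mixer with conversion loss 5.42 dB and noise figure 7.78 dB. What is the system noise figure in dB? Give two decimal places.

Convert to linear (a loss of L dB is a gain of −L dB): F_i = 10^(NF_i/10), G_i = 10^(G_i,dB/10)
  Stage 1: F_1 = 10^(2.31/10) = 1.702, G_1 = 10^(14.4/10) = 27.54
  Stage 2: F_2 = 10^(7.78/10) = 5.998, G_2 = 10^(−5.42/10) = 0.2871
Friis cascade:
  F = 1.702 + (5.998 − 1)/27.54 = 1.884
NF = 10 log₁₀(1.884) = 2.75 dB

2.75 dB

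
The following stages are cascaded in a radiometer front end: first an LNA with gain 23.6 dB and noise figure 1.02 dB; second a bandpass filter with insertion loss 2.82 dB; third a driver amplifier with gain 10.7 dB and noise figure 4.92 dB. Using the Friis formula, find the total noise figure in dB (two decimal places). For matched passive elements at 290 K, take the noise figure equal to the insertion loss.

1.09 dB

Convert to linear (a loss of L dB is a gain of −L dB): F_i = 10^(NF_i/10), G_i = 10^(G_i,dB/10)
  Stage 1: F_1 = 10^(1.02/10) = 1.265, G_1 = 10^(23.6/10) = 229.1
  Stage 2: F_2 = 10^(2.82/10) = 1.914, G_2 = 10^(−2.82/10) = 0.5224
  Stage 3: F_3 = 10^(4.92/10) = 3.105, G_3 = 10^(10.7/10) = 11.75
Friis cascade:
  F = 1.265 + (1.914 − 1)/229.1 + (3.105 − 1)/119.7 = 1.286
NF = 10 log₁₀(1.286) = 1.09 dB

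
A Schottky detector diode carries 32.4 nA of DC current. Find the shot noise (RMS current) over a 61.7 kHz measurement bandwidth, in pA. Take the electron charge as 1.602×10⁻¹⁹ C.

I_n = √(2qI·B)
2qI·B = 2 × 1.602×10⁻¹⁹ × 3.24×10⁻⁸ × 6.17×10⁴ = 6.41×10⁻²² A²
I_n = √(6.41×10⁻²²) = 2.53×10⁻¹¹ A = 25.3 pA

25.3 pA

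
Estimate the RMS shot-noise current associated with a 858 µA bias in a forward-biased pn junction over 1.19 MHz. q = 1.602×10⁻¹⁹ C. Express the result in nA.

I_n = √(2qI·B)
2qI·B = 2 × 1.602×10⁻¹⁹ × 8.58×10⁻⁴ × 1.19×10⁶ = 3.27×10⁻¹⁶ A²
I_n = √(3.27×10⁻¹⁶) = 1.81×10⁻⁸ A = 18.1 nA

18.1 nA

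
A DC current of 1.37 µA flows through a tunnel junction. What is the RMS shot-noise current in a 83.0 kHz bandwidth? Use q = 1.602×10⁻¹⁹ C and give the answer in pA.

I_n = √(2qI·B)
2qI·B = 2 × 1.602×10⁻¹⁹ × 1.37×10⁻⁶ × 8.30×10⁴ = 3.64×10⁻²⁰ A²
I_n = √(3.64×10⁻²⁰) = 1.91×10⁻¹⁰ A = 191 pA

191 pA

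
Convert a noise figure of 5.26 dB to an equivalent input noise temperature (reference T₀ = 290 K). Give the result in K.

F = 10^(5.26/10) = 3.35738
T_e = (F − 1)·T₀ = (3.35738 − 1) × 290 = 684 K

684 K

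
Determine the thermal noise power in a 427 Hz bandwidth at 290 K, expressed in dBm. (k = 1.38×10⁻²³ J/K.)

P_n = kTB = 1.38×10⁻²³ × 290 × 4.27×10² = 1.71×10⁻¹⁸ W
In dBm: 10 log₁₀(1.71×10⁻¹⁸ / 10⁻³) = −147.7 dBm

−147.7 dBm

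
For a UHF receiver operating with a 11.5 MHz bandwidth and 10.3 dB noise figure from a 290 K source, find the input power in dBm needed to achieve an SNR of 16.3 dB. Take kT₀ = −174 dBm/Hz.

Sensitivity = −174 + 10 log₁₀(B) + NF + SNR_min
= −174 + 70.61 + 10.3 + 16.3
= −76.79 dBm → −76.8 dBm

−76.8 dBm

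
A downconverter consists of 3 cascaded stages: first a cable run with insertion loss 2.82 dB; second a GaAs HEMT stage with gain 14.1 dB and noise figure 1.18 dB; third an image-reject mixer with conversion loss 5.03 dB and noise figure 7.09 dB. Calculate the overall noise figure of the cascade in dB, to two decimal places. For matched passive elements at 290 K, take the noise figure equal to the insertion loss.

Convert to linear (a loss of L dB is a gain of −L dB): F_i = 10^(NF_i/10), G_i = 10^(G_i,dB/10)
  Stage 1: F_1 = 10^(2.82/10) = 1.914, G_1 = 10^(−2.82/10) = 0.5224
  Stage 2: F_2 = 10^(1.18/10) = 1.312, G_2 = 10^(14.1/10) = 25.70
  Stage 3: F_3 = 10^(7.09/10) = 5.117, G_3 = 10^(−5.03/10) = 0.3141
Friis cascade:
  F = 1.914 + (1.312 − 1)/0.5224 + (5.117 − 1)/13.43 = 2.818
NF = 10 log₁₀(2.818) = 4.50 dB

4.50 dB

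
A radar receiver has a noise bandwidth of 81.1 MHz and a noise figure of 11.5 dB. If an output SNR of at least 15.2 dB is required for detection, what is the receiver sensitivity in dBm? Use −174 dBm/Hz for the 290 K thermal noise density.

Sensitivity = −174 + 10 log₁₀(B) + NF + SNR_min
= −174 + 79.09 + 11.5 + 15.2
= −68.21 dBm → −68.2 dBm

−68.2 dBm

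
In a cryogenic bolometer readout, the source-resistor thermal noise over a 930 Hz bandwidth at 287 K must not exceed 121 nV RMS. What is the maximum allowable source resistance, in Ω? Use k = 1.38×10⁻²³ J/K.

994 Ω

Johnson–Nyquist: V_n = √(4kTRB) ⇒ R = V_n² / (4kTB)
4kTB = 4 × 1.38×10⁻²³ × 287 × 9.30×10² = 1.47×10⁻¹⁷
R = (1.21×10⁻⁷)² / 1.47×10⁻¹⁷ = 9.94×10² Ω = 994 Ω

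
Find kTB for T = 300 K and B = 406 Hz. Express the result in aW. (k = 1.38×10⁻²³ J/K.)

1.68 aW

P_n = kTB = 1.38×10⁻²³ × 300 × 4.06×10² = 1.68×10⁻¹⁸ W = 1.68 aW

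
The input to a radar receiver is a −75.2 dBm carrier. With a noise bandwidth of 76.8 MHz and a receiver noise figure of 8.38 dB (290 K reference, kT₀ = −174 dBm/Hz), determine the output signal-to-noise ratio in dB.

Noise floor: N = −174 + 10 log₁₀(B) + NF
10 log₁₀(7.68×10⁷) = 78.85 dB
N = −174 + 78.85 + 8.38 = −86.77 dBm
SNR = P_sig − N = −75.2 − (−86.77) = 11.57 dB → 11.6 dB

11.6 dB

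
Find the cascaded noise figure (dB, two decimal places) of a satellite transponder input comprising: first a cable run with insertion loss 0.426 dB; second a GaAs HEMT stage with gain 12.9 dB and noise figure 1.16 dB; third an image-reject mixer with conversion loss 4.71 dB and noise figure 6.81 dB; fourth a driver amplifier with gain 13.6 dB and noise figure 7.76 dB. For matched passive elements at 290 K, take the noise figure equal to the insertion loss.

3.96 dB

Convert to linear (a loss of L dB is a gain of −L dB): F_i = 10^(NF_i/10), G_i = 10^(G_i,dB/10)
  Stage 1: F_1 = 10^(0.426/10) = 1.103, G_1 = 10^(−0.426/10) = 0.9066
  Stage 2: F_2 = 10^(1.16/10) = 1.306, G_2 = 10^(12.9/10) = 19.50
  Stage 3: F_3 = 10^(6.81/10) = 4.797, G_3 = 10^(−4.71/10) = 0.3381
  Stage 4: F_4 = 10^(7.76/10) = 5.970, G_4 = 10^(13.6/10) = 22.91
Friis cascade:
  F = 1.103 + (1.306 − 1)/0.9066 + (4.797 − 1)/17.68 + (5.970 − 1)/5.976 = 2.487
NF = 10 log₁₀(2.487) = 3.96 dB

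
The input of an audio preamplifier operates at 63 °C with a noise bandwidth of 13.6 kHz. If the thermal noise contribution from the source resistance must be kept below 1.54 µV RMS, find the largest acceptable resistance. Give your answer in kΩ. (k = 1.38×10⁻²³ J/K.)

9.40 kΩ

T = 63 °C + 273.15 = 336.15 K
Johnson–Nyquist: V_n = √(4kTRB) ⇒ R = V_n² / (4kTB)
4kTB = 4 × 1.38×10⁻²³ × 336.15 × 1.36×10⁴ = 2.52×10⁻¹⁶
R = (1.54×10⁻⁶)² / 2.52×10⁻¹⁶ = 9.40×10³ Ω = 9.40 kΩ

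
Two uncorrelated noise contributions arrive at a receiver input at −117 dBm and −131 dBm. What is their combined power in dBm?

−116.8 dBm

Convert to linear, add, convert back:
P₁ = 2.00×10⁻¹⁵ W, P₂ = 7.94×10⁻¹⁷ W
P_tot = 2.07×10⁻¹⁵ W → 10 log₁₀(P_tot / 10⁻³) = −116.8 dBm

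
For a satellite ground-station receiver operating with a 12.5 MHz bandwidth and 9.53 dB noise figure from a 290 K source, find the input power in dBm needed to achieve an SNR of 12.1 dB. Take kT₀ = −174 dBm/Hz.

Sensitivity = −174 + 10 log₁₀(B) + NF + SNR_min
= −174 + 70.97 + 9.53 + 12.1
= −81.40 dBm → −81.4 dBm

−81.4 dBm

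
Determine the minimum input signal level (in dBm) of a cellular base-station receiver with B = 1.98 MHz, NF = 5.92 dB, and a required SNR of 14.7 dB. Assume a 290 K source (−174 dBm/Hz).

−90.4 dBm

Sensitivity = −174 + 10 log₁₀(B) + NF + SNR_min
= −174 + 62.97 + 5.92 + 14.7
= −90.41 dBm → −90.4 dBm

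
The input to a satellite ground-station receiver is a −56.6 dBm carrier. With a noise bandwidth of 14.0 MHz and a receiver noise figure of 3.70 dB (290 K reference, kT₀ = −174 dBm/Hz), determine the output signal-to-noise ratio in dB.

42.2 dB

Noise floor: N = −174 + 10 log₁₀(B) + NF
10 log₁₀(1.40×10⁷) = 71.46 dB
N = −174 + 71.46 + 3.70 = −98.84 dBm
SNR = P_sig − N = −56.6 − (−98.84) = 42.24 dB → 42.2 dB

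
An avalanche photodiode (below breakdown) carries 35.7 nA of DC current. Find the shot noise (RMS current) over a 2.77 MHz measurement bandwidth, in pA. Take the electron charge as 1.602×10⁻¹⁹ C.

178 pA

I_n = √(2qI·B)
2qI·B = 2 × 1.602×10⁻¹⁹ × 3.57×10⁻⁸ × 2.77×10⁶ = 3.17×10⁻²⁰ A²
I_n = √(3.17×10⁻²⁰) = 1.78×10⁻¹⁰ A = 178 pA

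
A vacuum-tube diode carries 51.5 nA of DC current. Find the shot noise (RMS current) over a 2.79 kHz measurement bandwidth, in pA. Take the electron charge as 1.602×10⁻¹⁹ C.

I_n = √(2qI·B)
2qI·B = 2 × 1.602×10⁻¹⁹ × 5.15×10⁻⁸ × 2.79×10³ = 4.60×10⁻²³ A²
I_n = √(4.60×10⁻²³) = 6.79×10⁻¹² A = 6.79 pA

6.79 pA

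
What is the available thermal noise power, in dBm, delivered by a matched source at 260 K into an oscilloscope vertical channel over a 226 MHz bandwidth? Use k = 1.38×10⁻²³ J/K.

P_n = kTB = 1.38×10⁻²³ × 260 × 2.26×10⁸ = 8.11×10⁻¹³ W
In dBm: 10 log₁₀(8.11×10⁻¹³ / 10⁻³) = −90.9 dBm

−90.9 dBm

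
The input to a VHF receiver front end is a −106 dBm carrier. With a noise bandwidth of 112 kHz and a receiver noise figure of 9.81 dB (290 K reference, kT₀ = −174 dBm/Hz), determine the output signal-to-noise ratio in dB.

Noise floor: N = −174 + 10 log₁₀(B) + NF
10 log₁₀(1.12×10⁵) = 50.49 dB
N = −174 + 50.49 + 9.81 = −113.70 dBm
SNR = P_sig − N = −106 − (−113.70) = 7.70 dB → 7.7 dB

7.7 dB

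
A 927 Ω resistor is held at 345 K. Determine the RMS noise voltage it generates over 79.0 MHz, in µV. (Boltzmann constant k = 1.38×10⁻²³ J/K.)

V_n = √(4kTRB)
4kTRB = 4 × 1.38×10⁻²³ × 345 × 9.27×10² × 7.90×10⁷ = 1.39×10⁻⁹ V²
V_n = √(1.39×10⁻⁹) = 3.73×10⁻⁵ V = 37.3 µV

37.3 µV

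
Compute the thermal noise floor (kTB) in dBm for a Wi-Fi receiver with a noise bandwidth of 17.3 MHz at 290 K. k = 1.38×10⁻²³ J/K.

−101.6 dBm

P_n = kTB = 1.38×10⁻²³ × 290 × 1.73×10⁷ = 6.92×10⁻¹⁴ W
In dBm: 10 log₁₀(6.92×10⁻¹⁴ / 10⁻³) = −101.6 dBm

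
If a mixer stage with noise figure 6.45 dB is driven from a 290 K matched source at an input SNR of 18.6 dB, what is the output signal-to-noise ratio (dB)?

By definition F = SNR_in/SNR_out, so in dB: SNR_out = SNR_in − NF
SNR_out = 18.6 − 6.45 = 12.15 dB

12.15 dB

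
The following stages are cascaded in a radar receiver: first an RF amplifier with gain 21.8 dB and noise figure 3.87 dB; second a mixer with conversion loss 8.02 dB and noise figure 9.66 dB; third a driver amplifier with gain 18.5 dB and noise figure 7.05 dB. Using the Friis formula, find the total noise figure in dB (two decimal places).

4.25 dB

Convert to linear (a loss of L dB is a gain of −L dB): F_i = 10^(NF_i/10), G_i = 10^(G_i,dB/10)
  Stage 1: F_1 = 10^(3.87/10) = 2.438, G_1 = 10^(21.8/10) = 151.4
  Stage 2: F_2 = 10^(9.66/10) = 9.247, G_2 = 10^(−8.02/10) = 0.1578
  Stage 3: F_3 = 10^(7.05/10) = 5.070, G_3 = 10^(18.5/10) = 70.79
Friis cascade:
  F = 2.438 + (9.247 − 1)/151.4 + (5.070 − 1)/23.88 = 2.663
NF = 10 log₁₀(2.663) = 4.25 dB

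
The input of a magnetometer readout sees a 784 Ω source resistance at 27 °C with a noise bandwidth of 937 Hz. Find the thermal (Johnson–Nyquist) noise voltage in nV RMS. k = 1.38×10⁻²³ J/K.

T = 27 °C + 273.15 = 300.15 K
V_n = √(4kTRB)
4kTRB = 4 × 1.38×10⁻²³ × 300.15 × 7.84×10² × 9.37×10² = 1.22×10⁻¹⁴ V²
V_n = √(1.22×10⁻¹⁴) = 1.10×10⁻⁷ V = 110 nV

110 nV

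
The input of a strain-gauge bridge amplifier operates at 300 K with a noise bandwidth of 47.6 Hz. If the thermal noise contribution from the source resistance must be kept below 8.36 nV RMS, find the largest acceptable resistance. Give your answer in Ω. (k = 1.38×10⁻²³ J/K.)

Johnson–Nyquist: V_n = √(4kTRB) ⇒ R = V_n² / (4kTB)
4kTB = 4 × 1.38×10⁻²³ × 300 × 4.76×10¹ = 7.88×10⁻¹⁹
R = (8.36×10⁻⁹)² / 7.88×10⁻¹⁹ = 8.87×10¹ Ω = 88.7 Ω

88.7 Ω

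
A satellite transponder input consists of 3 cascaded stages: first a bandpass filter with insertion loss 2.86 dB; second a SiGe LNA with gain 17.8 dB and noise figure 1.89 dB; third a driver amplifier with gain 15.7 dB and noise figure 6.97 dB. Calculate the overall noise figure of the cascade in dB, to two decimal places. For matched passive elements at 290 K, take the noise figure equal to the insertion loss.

Convert to linear (a loss of L dB is a gain of −L dB): F_i = 10^(NF_i/10), G_i = 10^(G_i,dB/10)
  Stage 1: F_1 = 10^(2.86/10) = 1.932, G_1 = 10^(−2.86/10) = 0.5176
  Stage 2: F_2 = 10^(1.89/10) = 1.545, G_2 = 10^(17.8/10) = 60.26
  Stage 3: F_3 = 10^(6.97/10) = 4.977, G_3 = 10^(15.7/10) = 37.15
Friis cascade:
  F = 1.932 + (1.545 − 1)/0.5176 + (4.977 − 1)/31.19 = 3.113
NF = 10 log₁₀(3.113) = 4.93 dB

4.93 dB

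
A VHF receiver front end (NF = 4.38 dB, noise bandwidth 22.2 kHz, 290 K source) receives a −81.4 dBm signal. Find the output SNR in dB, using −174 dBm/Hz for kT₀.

44.8 dB

Noise floor: N = −174 + 10 log₁₀(B) + NF
10 log₁₀(2.22×10⁴) = 43.46 dB
N = −174 + 43.46 + 4.38 = −126.16 dBm
SNR = P_sig − N = −81.4 − (−126.16) = 44.76 dB → 44.8 dB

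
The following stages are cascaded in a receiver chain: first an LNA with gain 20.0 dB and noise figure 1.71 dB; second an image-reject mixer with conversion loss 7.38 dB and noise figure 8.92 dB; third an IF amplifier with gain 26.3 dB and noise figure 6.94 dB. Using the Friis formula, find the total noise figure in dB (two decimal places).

Convert to linear (a loss of L dB is a gain of −L dB): F_i = 10^(NF_i/10), G_i = 10^(G_i,dB/10)
  Stage 1: F_1 = 10^(1.71/10) = 1.483, G_1 = 10^(20.0/10) = 100.0
  Stage 2: F_2 = 10^(8.92/10) = 7.798, G_2 = 10^(−7.38/10) = 0.1828
  Stage 3: F_3 = 10^(6.94/10) = 4.943, G_3 = 10^(26.3/10) = 426.6
Friis cascade:
  F = 1.483 + (7.798 − 1)/100.0 + (4.943 − 1)/18.28 = 1.766
NF = 10 log₁₀(1.766) = 2.47 dB

2.47 dB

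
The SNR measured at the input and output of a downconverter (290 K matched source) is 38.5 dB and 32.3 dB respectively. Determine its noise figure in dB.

6.2 dB

NF (dB) = SNR_in(dB) − SNR_out(dB) when the source is at T₀
NF = 38.5 − 32.3 = 6.2 dB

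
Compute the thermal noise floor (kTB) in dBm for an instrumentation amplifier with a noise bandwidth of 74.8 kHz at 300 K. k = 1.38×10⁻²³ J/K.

−125.1 dBm

P_n = kTB = 1.38×10⁻²³ × 300 × 7.48×10⁴ = 3.10×10⁻¹⁶ W
In dBm: 10 log₁₀(3.10×10⁻¹⁶ / 10⁻³) = −125.1 dBm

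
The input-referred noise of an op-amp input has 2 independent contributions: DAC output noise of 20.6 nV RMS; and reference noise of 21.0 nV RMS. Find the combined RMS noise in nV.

29.4 nV

Uncorrelated sources add in power (mean-square): V_tot = √(ΣV_i²)
V_tot = √[(2.06×10⁻⁸)² + (2.10×10⁻⁸)²] = 2.94×10⁻⁸ V = 29.4 nV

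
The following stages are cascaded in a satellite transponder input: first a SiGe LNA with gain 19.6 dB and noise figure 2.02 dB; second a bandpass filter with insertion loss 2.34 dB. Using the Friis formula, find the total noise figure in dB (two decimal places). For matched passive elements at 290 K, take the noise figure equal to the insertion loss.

2.04 dB

Convert to linear (a loss of L dB is a gain of −L dB): F_i = 10^(NF_i/10), G_i = 10^(G_i,dB/10)
  Stage 1: F_1 = 10^(2.02/10) = 1.592, G_1 = 10^(19.6/10) = 91.20
  Stage 2: F_2 = 10^(2.34/10) = 1.714, G_2 = 10^(−2.34/10) = 0.5834
Friis cascade:
  F = 1.592 + (1.714 − 1)/91.20 = 1.600
NF = 10 log₁₀(1.600) = 2.04 dB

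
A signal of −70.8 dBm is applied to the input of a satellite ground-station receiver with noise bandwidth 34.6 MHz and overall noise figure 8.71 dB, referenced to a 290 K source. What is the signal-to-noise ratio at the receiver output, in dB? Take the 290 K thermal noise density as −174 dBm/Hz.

Noise floor: N = −174 + 10 log₁₀(B) + NF
10 log₁₀(3.46×10⁷) = 75.39 dB
N = −174 + 75.39 + 8.71 = −89.90 dBm
SNR = P_sig − N = −70.8 − (−89.90) = 19.10 dB → 19.1 dB

19.1 dB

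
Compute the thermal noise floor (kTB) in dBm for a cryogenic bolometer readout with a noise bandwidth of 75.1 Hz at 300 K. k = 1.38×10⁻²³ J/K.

−155.1 dBm

P_n = kTB = 1.38×10⁻²³ × 300 × 7.51×10¹ = 3.11×10⁻¹⁹ W
In dBm: 10 log₁₀(3.11×10⁻¹⁹ / 10⁻³) = −155.1 dBm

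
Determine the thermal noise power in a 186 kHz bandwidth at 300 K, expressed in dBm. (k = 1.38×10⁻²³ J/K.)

P_n = kTB = 1.38×10⁻²³ × 300 × 1.86×10⁵ = 7.70×10⁻¹⁶ W
In dBm: 10 log₁₀(7.70×10⁻¹⁶ / 10⁻³) = −121.1 dBm

−121.1 dBm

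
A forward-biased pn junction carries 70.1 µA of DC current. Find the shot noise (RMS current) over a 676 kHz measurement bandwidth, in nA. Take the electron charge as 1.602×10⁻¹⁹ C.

3.90 nA

I_n = √(2qI·B)
2qI·B = 2 × 1.602×10⁻¹⁹ × 7.01×10⁻⁵ × 6.76×10⁵ = 1.52×10⁻¹⁷ A²
I_n = √(1.52×10⁻¹⁷) = 3.90×10⁻⁹ A = 3.90 nA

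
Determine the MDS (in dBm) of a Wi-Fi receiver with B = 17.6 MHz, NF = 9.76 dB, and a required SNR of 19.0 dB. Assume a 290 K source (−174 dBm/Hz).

Sensitivity = −174 + 10 log₁₀(B) + NF + SNR_min
= −174 + 72.46 + 9.76 + 19.0
= −72.78 dBm → −72.8 dBm

−72.8 dBm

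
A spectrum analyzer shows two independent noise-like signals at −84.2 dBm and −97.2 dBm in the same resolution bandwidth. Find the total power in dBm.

Convert to linear, add, convert back:
P₁ = 3.80×10⁻¹² W, P₂ = 1.91×10⁻¹³ W
P_tot = 3.99×10⁻¹² W → 10 log₁₀(P_tot / 10⁻³) = −84.0 dBm

−84.0 dBm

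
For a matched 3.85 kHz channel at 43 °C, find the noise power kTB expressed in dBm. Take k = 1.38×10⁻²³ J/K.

T = 43 °C + 273.15 = 316.15 K
P_n = kTB = 1.38×10⁻²³ × 316.15 × 3.85×10³ = 1.68×10⁻¹⁷ W
In dBm: 10 log₁₀(1.68×10⁻¹⁷ / 10⁻³) = −137.7 dBm

−137.7 dBm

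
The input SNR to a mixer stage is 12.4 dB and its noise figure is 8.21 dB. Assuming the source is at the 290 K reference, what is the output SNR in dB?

4.19 dB

By definition F = SNR_in/SNR_out, so in dB: SNR_out = SNR_in − NF
SNR_out = 12.4 − 8.21 = 4.19 dB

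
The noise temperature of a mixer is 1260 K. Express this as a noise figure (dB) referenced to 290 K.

7.28 dB

F = 1 + T_e/T₀ = 1 + 1260/290 = 5.34483
NF = 10 log₁₀(5.34483) = 7.28 dB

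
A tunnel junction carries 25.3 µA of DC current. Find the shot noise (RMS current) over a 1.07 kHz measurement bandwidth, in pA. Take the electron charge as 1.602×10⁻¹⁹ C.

93.1 pA

I_n = √(2qI·B)
2qI·B = 2 × 1.602×10⁻¹⁹ × 2.53×10⁻⁵ × 1.07×10³ = 8.67×10⁻²¹ A²
I_n = √(8.67×10⁻²¹) = 9.31×10⁻¹¹ A = 93.1 pA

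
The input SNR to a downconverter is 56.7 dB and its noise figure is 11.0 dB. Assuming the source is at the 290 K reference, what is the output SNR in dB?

By definition F = SNR_in/SNR_out, so in dB: SNR_out = SNR_in − NF
SNR_out = 56.7 − 11.0 = 45.7 dB

45.7 dB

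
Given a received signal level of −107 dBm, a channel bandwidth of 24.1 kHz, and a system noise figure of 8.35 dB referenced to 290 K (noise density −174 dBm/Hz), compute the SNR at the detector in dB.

14.8 dB

Noise floor: N = −174 + 10 log₁₀(B) + NF
10 log₁₀(2.41×10⁴) = 43.82 dB
N = −174 + 43.82 + 8.35 = −121.83 dBm
SNR = P_sig − N = −107 − (−121.83) = 14.83 dB → 14.8 dB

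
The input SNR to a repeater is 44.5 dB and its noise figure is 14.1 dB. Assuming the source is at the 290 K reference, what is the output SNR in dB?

30.4 dB

By definition F = SNR_in/SNR_out, so in dB: SNR_out = SNR_in − NF
SNR_out = 44.5 − 14.1 = 30.4 dB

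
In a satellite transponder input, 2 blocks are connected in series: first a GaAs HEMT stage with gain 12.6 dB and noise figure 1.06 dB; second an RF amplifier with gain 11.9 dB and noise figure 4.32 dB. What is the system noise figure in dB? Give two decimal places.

1.37 dB

Convert to linear (a loss of L dB is a gain of −L dB): F_i = 10^(NF_i/10), G_i = 10^(G_i,dB/10)
  Stage 1: F_1 = 10^(1.06/10) = 1.276, G_1 = 10^(12.6/10) = 18.20
  Stage 2: F_2 = 10^(4.32/10) = 2.704, G_2 = 10^(11.9/10) = 15.49
Friis cascade:
  F = 1.276 + (2.704 − 1)/18.20 = 1.370
NF = 10 log₁₀(1.370) = 1.37 dB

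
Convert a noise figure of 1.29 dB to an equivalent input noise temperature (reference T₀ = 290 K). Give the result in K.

100 K

F = 10^(1.29/10) = 1.34586
T_e = (F − 1)·T₀ = (1.34586 − 1) × 290 = 100 K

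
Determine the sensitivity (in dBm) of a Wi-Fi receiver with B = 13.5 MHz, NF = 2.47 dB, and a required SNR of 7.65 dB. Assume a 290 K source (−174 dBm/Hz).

Sensitivity = −174 + 10 log₁₀(B) + NF + SNR_min
= −174 + 71.3 + 2.47 + 7.65
= −92.58 dBm → −92.6 dBm

−92.6 dBm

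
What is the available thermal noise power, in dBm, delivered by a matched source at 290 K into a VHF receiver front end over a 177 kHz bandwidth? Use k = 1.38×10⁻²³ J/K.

P_n = kTB = 1.38×10⁻²³ × 290 × 1.77×10⁵ = 7.08×10⁻¹⁶ W
In dBm: 10 log₁₀(7.08×10⁻¹⁶ / 10⁻³) = −121.5 dBm

−121.5 dBm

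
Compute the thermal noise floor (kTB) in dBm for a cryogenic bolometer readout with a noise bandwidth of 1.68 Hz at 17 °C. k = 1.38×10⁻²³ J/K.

−171.7 dBm

T = 17 °C + 273.15 = 290.15 K
P_n = kTB = 1.38×10⁻²³ × 290.15 × 1.68×10⁰ = 6.73×10⁻²¹ W
In dBm: 10 log₁₀(6.73×10⁻²¹ / 10⁻³) = −171.7 dBm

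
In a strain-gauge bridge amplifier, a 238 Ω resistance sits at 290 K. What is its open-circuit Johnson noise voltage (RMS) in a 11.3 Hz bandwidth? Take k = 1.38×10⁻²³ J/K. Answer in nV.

6.56 nV

V_n = √(4kTRB)
4kTRB = 4 × 1.38×10⁻²³ × 290 × 2.38×10² × 1.13×10¹ = 4.31×10⁻¹⁷ V²
V_n = √(4.31×10⁻¹⁷) = 6.56×10⁻⁹ V = 6.56 nV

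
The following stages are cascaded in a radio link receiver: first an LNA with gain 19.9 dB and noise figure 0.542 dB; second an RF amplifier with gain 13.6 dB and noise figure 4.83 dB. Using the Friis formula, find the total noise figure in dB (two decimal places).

0.62 dB

Convert to linear (a loss of L dB is a gain of −L dB): F_i = 10^(NF_i/10), G_i = 10^(G_i,dB/10)
  Stage 1: F_1 = 10^(0.542/10) = 1.133, G_1 = 10^(19.9/10) = 97.72
  Stage 2: F_2 = 10^(4.83/10) = 3.041, G_2 = 10^(13.6/10) = 22.91
Friis cascade:
  F = 1.133 + (3.041 − 1)/97.72 = 1.154
NF = 10 log₁₀(1.154) = 0.62 dB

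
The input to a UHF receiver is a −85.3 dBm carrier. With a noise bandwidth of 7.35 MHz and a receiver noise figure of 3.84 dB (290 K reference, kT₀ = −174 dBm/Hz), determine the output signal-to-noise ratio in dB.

Noise floor: N = −174 + 10 log₁₀(B) + NF
10 log₁₀(7.35×10⁶) = 68.66 dB
N = −174 + 68.66 + 3.84 = −101.50 dBm
SNR = P_sig − N = −85.3 − (−101.50) = 16.20 dB → 16.2 dB

16.2 dB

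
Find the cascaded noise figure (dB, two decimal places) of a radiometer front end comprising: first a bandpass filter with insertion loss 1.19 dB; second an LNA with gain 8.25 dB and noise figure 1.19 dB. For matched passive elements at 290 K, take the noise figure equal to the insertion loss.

2.38 dB

Convert to linear (a loss of L dB is a gain of −L dB): F_i = 10^(NF_i/10), G_i = 10^(G_i,dB/10)
  Stage 1: F_1 = 10^(1.19/10) = 1.315, G_1 = 10^(−1.19/10) = 0.7603
  Stage 2: F_2 = 10^(1.19/10) = 1.315, G_2 = 10^(8.25/10) = 6.683
Friis cascade:
  F = 1.315 + (1.315 − 1)/0.7603 = 1.730
NF = 10 log₁₀(1.730) = 2.38 dB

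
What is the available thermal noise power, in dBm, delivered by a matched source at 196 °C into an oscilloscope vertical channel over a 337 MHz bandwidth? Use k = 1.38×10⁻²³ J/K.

T = 196 °C + 273.15 = 469.15 K
P_n = kTB = 1.38×10⁻²³ × 469.15 × 3.37×10⁸ = 2.18×10⁻¹² W
In dBm: 10 log₁₀(2.18×10⁻¹² / 10⁻³) = −86.6 dBm

−86.6 dBm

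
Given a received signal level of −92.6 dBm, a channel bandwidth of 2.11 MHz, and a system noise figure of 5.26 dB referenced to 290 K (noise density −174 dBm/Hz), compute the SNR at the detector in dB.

12.9 dB

Noise floor: N = −174 + 10 log₁₀(B) + NF
10 log₁₀(2.11×10⁶) = 63.24 dB
N = −174 + 63.24 + 5.26 = −105.50 dBm
SNR = P_sig − N = −92.6 − (−105.50) = 12.90 dB → 12.9 dB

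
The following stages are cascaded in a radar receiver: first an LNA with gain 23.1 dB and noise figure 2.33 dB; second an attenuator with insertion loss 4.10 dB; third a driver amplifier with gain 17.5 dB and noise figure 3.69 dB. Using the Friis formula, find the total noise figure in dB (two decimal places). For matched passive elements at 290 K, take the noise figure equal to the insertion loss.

Convert to linear (a loss of L dB is a gain of −L dB): F_i = 10^(NF_i/10), G_i = 10^(G_i,dB/10)
  Stage 1: F_1 = 10^(2.33/10) = 1.710, G_1 = 10^(23.1/10) = 204.2
  Stage 2: F_2 = 10^(4.10/10) = 2.570, G_2 = 10^(−4.10/10) = 0.3890
  Stage 3: F_3 = 10^(3.69/10) = 2.339, G_3 = 10^(17.5/10) = 56.23
Friis cascade:
  F = 1.710 + (2.570 − 1)/204.2 + (2.339 − 1)/79.43 = 1.735
NF = 10 log₁₀(1.735) = 2.39 dB

2.39 dB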